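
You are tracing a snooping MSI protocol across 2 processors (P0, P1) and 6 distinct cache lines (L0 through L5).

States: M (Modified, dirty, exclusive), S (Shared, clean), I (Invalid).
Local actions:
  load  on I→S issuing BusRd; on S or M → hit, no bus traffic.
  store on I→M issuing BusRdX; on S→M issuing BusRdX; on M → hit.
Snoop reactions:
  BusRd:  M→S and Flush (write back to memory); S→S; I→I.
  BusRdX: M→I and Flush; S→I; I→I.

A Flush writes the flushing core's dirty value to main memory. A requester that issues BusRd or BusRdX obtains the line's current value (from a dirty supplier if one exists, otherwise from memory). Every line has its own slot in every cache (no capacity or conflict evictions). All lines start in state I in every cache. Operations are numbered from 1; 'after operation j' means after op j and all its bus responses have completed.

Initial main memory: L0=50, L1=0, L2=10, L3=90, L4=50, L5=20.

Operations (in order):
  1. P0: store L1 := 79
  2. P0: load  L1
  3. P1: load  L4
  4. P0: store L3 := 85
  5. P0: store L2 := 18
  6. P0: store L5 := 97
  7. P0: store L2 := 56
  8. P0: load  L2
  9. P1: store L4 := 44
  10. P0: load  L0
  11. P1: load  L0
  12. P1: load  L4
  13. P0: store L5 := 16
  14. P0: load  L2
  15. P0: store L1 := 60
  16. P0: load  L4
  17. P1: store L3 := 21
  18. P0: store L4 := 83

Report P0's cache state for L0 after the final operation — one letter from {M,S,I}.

state = S

  op1 P0: store L1 := 79 → M/I on L1; bus BusRdX; mem=0
  op2 P0: load  L1 → M/I on L1; bus (none); mem=0
  op3 P1: load  L4 → I/S on L4; bus BusRd; mem=50
  op4 P0: store L3 := 85 → M/I on L3; bus BusRdX; mem=90
  op5 P0: store L2 := 18 → M/I on L2; bus BusRdX; mem=10
  op6 P0: store L5 := 97 → M/I on L5; bus BusRdX; mem=20
  op7 P0: store L2 := 56 → M/I on L2; bus (none); mem=10
  op8 P0: load  L2 → M/I on L2; bus (none); mem=10
  op9 P1: store L4 := 44 → I/M on L4; bus BusRdX; mem=50
  op10 P0: load  L0 → S/I on L0; bus BusRd; mem=50
  op11 P1: load  L0 → S/S on L0; bus BusRd; mem=50
  op12 P1: load  L4 → I/M on L4; bus (none); mem=50
  op13 P0: store L5 := 16 → M/I on L5; bus (none); mem=20
  op14 P0: load  L2 → M/I on L2; bus (none); mem=10
  op15 P0: store L1 := 60 → M/I on L1; bus (none); mem=0
  op16 P0: load  L4 → S/S on L4; bus BusRd Flush; mem=44
  op17 P1: store L3 := 21 → I/M on L3; bus BusRdX Flush; mem=85
  op18 P0: store L4 := 83 → M/I on L4; bus BusRdX; mem=44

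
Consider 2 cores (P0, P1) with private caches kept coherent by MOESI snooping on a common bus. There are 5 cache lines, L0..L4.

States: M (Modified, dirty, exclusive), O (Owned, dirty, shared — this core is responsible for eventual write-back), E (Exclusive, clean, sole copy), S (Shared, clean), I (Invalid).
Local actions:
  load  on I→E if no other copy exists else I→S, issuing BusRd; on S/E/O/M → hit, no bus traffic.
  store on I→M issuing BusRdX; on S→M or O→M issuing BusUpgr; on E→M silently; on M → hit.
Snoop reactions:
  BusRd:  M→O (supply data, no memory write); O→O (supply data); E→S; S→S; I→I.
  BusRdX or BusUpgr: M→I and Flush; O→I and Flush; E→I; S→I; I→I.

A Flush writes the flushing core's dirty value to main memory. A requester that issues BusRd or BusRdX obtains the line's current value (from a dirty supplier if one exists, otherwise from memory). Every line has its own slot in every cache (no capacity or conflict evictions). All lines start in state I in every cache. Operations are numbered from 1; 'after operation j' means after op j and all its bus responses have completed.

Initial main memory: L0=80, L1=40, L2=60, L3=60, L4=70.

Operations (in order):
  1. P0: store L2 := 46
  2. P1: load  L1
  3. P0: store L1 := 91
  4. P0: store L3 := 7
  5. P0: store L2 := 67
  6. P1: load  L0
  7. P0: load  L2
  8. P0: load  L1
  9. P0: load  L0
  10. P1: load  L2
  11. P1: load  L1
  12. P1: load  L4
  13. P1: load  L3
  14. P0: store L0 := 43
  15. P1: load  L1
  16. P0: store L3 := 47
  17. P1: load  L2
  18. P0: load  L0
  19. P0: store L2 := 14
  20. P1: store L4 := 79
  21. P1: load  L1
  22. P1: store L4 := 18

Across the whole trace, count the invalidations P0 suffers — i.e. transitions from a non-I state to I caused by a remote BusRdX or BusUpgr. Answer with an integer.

  op1 P0: store L2 := 46 → M/I on L2; bus BusRdX; mem=60
  op2 P1: load  L1 → I/E on L1; bus BusRd; mem=40
  op3 P0: store L1 := 91 → M/I on L1; bus BusRdX; mem=40
  op4 P0: store L3 := 7 → M/I on L3; bus BusRdX; mem=60
  op5 P0: store L2 := 67 → M/I on L2; bus (none); mem=60
  op6 P1: load  L0 → I/E on L0; bus BusRd; mem=80
  op7 P0: load  L2 → M/I on L2; bus (none); mem=60
  op8 P0: load  L1 → M/I on L1; bus (none); mem=40
  op9 P0: load  L0 → S/S on L0; bus BusRd; mem=80
  op10 P1: load  L2 → O/S on L2; bus BusRd; mem=60
  op11 P1: load  L1 → O/S on L1; bus BusRd; mem=40
  op12 P1: load  L4 → I/E on L4; bus BusRd; mem=70
  op13 P1: load  L3 → O/S on L3; bus BusRd; mem=60
  op14 P0: store L0 := 43 → M/I on L0; bus BusUpgr; mem=80
  op15 P1: load  L1 → O/S on L1; bus (none); mem=40
  op16 P0: store L3 := 47 → M/I on L3; bus BusUpgr; mem=60
  op17 P1: load  L2 → O/S on L2; bus (none); mem=60
  op18 P0: load  L0 → M/I on L0; bus (none); mem=80
  op19 P0: store L2 := 14 → M/I on L2; bus BusUpgr; mem=60
  op20 P1: store L4 := 79 → I/M on L4; bus (none); mem=70
  op21 P1: load  L1 → O/S on L1; bus (none); mem=40
  op22 P1: store L4 := 18 → I/M on L4; bus (none); mem=70

invalidations = 0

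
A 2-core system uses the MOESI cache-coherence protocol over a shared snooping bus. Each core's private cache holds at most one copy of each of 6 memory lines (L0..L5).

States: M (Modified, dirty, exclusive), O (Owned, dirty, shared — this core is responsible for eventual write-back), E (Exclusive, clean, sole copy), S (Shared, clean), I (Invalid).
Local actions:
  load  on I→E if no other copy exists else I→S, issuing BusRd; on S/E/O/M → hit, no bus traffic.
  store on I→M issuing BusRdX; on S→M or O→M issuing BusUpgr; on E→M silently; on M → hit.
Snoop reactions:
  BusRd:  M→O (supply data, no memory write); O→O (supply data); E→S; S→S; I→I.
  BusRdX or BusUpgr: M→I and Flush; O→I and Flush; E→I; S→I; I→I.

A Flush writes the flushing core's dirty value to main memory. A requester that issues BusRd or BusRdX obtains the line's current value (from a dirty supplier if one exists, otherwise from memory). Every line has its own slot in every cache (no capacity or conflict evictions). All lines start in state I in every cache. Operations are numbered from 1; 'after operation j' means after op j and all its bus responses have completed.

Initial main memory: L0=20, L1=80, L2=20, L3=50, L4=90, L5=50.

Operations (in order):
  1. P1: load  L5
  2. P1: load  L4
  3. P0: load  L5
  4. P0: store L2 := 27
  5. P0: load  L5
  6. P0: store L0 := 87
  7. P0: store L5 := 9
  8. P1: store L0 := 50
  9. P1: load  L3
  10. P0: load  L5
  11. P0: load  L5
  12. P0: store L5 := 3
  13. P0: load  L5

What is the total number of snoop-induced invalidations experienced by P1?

  op1 P1: load  L5 → I/E on L5; bus BusRd; mem=50
  op2 P1: load  L4 → I/E on L4; bus BusRd; mem=90
  op3 P0: load  L5 → S/S on L5; bus BusRd; mem=50
  op4 P0: store L2 := 27 → M/I on L2; bus BusRdX; mem=20
  op5 P0: load  L5 → S/S on L5; bus (none); mem=50
  op6 P0: store L0 := 87 → M/I on L0; bus BusRdX; mem=20
  op7 P0: store L5 := 9 → M/I on L5; bus BusUpgr; mem=50
  op8 P1: store L0 := 50 → I/M on L0; bus BusRdX Flush; mem=87
  op9 P1: load  L3 → I/E on L3; bus BusRd; mem=50
  op10 P0: load  L5 → M/I on L5; bus (none); mem=50
  op11 P0: load  L5 → M/I on L5; bus (none); mem=50
  op12 P0: store L5 := 3 → M/I on L5; bus (none); mem=50
  op13 P0: load  L5 → M/I on L5; bus (none); mem=50

invalidations = 1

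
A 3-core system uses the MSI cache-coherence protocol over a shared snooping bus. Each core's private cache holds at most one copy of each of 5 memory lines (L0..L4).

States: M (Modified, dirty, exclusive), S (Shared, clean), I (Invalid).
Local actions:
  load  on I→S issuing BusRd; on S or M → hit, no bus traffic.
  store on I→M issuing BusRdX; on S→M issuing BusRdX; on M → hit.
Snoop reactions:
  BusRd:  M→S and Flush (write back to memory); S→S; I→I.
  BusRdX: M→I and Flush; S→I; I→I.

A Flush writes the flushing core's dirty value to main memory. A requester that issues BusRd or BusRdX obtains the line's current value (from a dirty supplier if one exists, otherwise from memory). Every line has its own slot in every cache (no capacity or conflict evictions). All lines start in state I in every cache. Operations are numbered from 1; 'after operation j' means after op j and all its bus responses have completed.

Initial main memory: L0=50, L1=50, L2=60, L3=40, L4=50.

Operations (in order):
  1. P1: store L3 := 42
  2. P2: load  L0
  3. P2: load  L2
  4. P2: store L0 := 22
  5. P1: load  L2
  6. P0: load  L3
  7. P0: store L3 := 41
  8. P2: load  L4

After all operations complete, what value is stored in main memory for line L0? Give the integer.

[1] P1: store L3 := 42 | P0:I, P1:M(42), P2:I | bus: BusRdX
[2] P2: load  L0 | P0:I, P1:I, P2:S(50) | bus: BusRd
[3] P2: load  L2 | P0:I, P1:I, P2:S(60) | bus: BusRd
[4] P2: store L0 := 22 | P0:I, P1:I, P2:M(22) | bus: BusRdX
[5] P1: load  L2 | P0:I, P1:S(60), P2:S(60) | bus: BusRd
[6] P0: load  L3 | P0:S(42), P1:S(42), P2:I | bus: BusRd,Flush
[7] P0: store L3 := 41 | P0:M(41), P1:I, P2:I | bus: BusRdX
[8] P2: load  L4 | P0:I, P1:I, P2:S(50) | bus: BusRd

memory[L0] = 50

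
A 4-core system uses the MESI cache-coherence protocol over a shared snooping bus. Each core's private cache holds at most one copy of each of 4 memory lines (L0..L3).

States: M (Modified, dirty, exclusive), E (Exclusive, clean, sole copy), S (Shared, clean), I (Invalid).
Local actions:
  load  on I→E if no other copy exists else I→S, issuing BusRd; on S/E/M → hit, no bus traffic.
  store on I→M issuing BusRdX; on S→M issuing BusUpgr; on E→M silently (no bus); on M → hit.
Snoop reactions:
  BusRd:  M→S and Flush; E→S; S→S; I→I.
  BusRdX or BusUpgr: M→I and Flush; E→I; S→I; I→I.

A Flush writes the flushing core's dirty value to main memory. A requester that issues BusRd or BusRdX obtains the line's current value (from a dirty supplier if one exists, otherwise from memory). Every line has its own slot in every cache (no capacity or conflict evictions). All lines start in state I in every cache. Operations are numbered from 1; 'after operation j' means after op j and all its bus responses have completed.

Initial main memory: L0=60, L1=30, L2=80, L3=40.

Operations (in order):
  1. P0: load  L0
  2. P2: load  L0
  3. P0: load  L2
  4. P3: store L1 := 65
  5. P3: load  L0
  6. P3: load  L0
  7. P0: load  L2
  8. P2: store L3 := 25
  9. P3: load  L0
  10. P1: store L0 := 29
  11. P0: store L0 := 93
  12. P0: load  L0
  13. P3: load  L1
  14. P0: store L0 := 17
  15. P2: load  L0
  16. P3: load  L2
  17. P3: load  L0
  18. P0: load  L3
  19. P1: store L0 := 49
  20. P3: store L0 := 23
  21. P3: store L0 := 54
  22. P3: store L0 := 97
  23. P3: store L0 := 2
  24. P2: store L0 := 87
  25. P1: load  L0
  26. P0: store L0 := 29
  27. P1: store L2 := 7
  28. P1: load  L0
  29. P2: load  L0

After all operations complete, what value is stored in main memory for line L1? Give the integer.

step 1: P0: load  L0  ⟶  EIII  (L0)  txn=BusRd  M[L0]=60
step 2: P2: load  L0  ⟶  SISI  (L0)  txn=BusRd  M[L0]=60
step 3: P0: load  L2  ⟶  EIII  (L2)  txn=BusRd  M[L2]=80
step 4: P3: store L1 := 65  ⟶  IIIM  (L1)  txn=BusRdX  M[L1]=30
step 5: P3: load  L0  ⟶  SISS  (L0)  txn=BusRd  M[L0]=60
step 6: P3: load  L0  ⟶  SISS  (L0)  txn=∅  M[L0]=60
step 7: P0: load  L2  ⟶  EIII  (L2)  txn=∅  M[L2]=80
step 8: P2: store L3 := 25  ⟶  IIMI  (L3)  txn=BusRdX  M[L3]=40
step 9: P3: load  L0  ⟶  SISS  (L0)  txn=∅  M[L0]=60
step 10: P1: store L0 := 29  ⟶  IMII  (L0)  txn=BusRdX  M[L0]=60
step 11: P0: store L0 := 93  ⟶  MIII  (L0)  txn=BusRdX+Flush  M[L0]=29
step 12: P0: load  L0  ⟶  MIII  (L0)  txn=∅  M[L0]=29
step 13: P3: load  L1  ⟶  IIIM  (L1)  txn=∅  M[L1]=30
step 14: P0: store L0 := 17  ⟶  MIII  (L0)  txn=∅  M[L0]=29
step 15: P2: load  L0  ⟶  SISI  (L0)  txn=BusRd+Flush  M[L0]=17
step 16: P3: load  L2  ⟶  SIIS  (L2)  txn=BusRd  M[L2]=80
step 17: P3: load  L0  ⟶  SISS  (L0)  txn=BusRd  M[L0]=17
step 18: P0: load  L3  ⟶  SISI  (L3)  txn=BusRd+Flush  M[L3]=25
step 19: P1: store L0 := 49  ⟶  IMII  (L0)  txn=BusRdX  M[L0]=17
step 20: P3: store L0 := 23  ⟶  IIIM  (L0)  txn=BusRdX+Flush  M[L0]=49
step 21: P3: store L0 := 54  ⟶  IIIM  (L0)  txn=∅  M[L0]=49
step 22: P3: store L0 := 97  ⟶  IIIM  (L0)  txn=∅  M[L0]=49
step 23: P3: store L0 := 2  ⟶  IIIM  (L0)  txn=∅  M[L0]=49
step 24: P2: store L0 := 87  ⟶  IIMI  (L0)  txn=BusRdX+Flush  M[L0]=2
step 25: P1: load  L0  ⟶  ISSI  (L0)  txn=BusRd+Flush  M[L0]=87
step 26: P0: store L0 := 29  ⟶  MIII  (L0)  txn=BusRdX  M[L0]=87
step 27: P1: store L2 := 7  ⟶  IMII  (L2)  txn=BusRdX  M[L2]=80
step 28: P1: load  L0  ⟶  SSII  (L0)  txn=BusRd+Flush  M[L0]=29
step 29: P2: load  L0  ⟶  SSSI  (L0)  txn=BusRd  M[L0]=29

memory[L1] = 30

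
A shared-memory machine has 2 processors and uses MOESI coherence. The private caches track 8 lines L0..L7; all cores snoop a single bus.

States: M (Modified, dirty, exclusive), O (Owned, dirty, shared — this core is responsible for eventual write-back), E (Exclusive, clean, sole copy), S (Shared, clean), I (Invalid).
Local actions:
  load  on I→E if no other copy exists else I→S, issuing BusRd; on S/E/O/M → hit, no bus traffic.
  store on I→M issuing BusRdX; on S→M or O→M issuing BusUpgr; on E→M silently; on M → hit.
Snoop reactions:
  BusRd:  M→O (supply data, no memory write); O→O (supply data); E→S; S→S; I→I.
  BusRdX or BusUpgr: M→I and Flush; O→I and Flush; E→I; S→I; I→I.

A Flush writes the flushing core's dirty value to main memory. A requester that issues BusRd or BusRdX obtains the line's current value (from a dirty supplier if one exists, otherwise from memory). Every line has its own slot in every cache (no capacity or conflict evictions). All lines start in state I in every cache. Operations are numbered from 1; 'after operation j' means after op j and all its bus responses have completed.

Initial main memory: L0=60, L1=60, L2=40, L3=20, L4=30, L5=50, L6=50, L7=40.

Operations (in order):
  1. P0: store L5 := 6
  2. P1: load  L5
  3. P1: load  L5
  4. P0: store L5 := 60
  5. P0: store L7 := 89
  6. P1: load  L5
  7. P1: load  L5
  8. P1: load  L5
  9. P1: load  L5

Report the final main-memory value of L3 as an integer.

memory[L3] = 20

[1] P0: store L5 := 6 | P0:M(6), P1:I | bus: BusRdX
[2] P1: load  L5 | P0:O(6), P1:S(6) | bus: BusRd
[3] P1: load  L5 | P0:O(6), P1:S(6) | bus: none
[4] P0: store L5 := 60 | P0:M(60), P1:I | bus: BusUpgr
[5] P0: store L7 := 89 | P0:M(89), P1:I | bus: BusRdX
[6] P1: load  L5 | P0:O(60), P1:S(60) | bus: BusRd
[7] P1: load  L5 | P0:O(60), P1:S(60) | bus: none
[8] P1: load  L5 | P0:O(60), P1:S(60) | bus: none
[9] P1: load  L5 | P0:O(60), P1:S(60) | bus: none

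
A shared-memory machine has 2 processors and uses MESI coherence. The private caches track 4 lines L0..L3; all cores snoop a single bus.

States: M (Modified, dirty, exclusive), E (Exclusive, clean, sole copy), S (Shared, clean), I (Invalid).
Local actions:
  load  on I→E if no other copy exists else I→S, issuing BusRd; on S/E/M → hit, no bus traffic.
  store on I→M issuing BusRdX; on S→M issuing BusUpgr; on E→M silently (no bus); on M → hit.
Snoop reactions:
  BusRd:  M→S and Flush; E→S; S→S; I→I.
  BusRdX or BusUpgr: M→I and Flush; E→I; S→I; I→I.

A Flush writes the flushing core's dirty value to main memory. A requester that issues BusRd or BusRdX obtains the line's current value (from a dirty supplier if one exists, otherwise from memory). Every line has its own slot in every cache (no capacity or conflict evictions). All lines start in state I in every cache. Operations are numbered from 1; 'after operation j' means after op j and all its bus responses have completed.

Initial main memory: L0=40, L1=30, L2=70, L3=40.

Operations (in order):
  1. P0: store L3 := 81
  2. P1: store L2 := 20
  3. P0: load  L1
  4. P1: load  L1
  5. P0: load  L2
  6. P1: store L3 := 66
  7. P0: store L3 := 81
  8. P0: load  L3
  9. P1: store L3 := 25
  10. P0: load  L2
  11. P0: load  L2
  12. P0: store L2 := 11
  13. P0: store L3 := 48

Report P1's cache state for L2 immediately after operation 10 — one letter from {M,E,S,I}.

[1] P0: store L3 := 81 | P0:M(81), P1:I | bus: BusRdX
[2] P1: store L2 := 20 | P0:I, P1:M(20) | bus: BusRdX
[3] P0: load  L1 | P0:E(30), P1:I | bus: BusRd
[4] P1: load  L1 | P0:S(30), P1:S(30) | bus: BusRd
[5] P0: load  L2 | P0:S(20), P1:S(20) | bus: BusRd,Flush
[6] P1: store L3 := 66 | P0:I, P1:M(66) | bus: BusRdX,Flush
[7] P0: store L3 := 81 | P0:M(81), P1:I | bus: BusRdX,Flush
[8] P0: load  L3 | P0:M(81), P1:I | bus: none
[9] P1: store L3 := 25 | P0:I, P1:M(25) | bus: BusRdX,Flush
[10] P0: load  L2 | P0:S(20), P1:S(20) | bus: none
[11] P0: load  L2 | P0:S(20), P1:S(20) | bus: none
[12] P0: store L2 := 11 | P0:M(11), P1:I | bus: BusUpgr
[13] P0: store L3 := 48 | P0:M(48), P1:I | bus: BusRdX,Flush

state = S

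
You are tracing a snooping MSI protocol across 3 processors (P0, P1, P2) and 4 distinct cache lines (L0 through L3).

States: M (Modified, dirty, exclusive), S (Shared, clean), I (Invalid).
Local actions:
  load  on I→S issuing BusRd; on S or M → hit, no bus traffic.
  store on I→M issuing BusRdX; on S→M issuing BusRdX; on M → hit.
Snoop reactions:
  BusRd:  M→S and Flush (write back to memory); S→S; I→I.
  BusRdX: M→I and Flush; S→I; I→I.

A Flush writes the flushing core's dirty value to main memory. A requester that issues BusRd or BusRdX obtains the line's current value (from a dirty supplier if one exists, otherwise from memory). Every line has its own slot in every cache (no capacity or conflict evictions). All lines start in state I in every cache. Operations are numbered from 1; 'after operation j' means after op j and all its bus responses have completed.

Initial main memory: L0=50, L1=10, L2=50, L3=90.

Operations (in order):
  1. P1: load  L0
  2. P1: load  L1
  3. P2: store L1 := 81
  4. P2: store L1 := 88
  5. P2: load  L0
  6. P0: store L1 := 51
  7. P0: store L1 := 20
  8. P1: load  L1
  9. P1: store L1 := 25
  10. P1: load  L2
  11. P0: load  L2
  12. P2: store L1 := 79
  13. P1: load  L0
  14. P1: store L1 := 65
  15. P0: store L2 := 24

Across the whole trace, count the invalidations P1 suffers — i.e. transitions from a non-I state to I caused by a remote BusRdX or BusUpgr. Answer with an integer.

step 1: P1: load  L0  ⟶  ISI  (L0)  txn=BusRd  M[L0]=50
step 2: P1: load  L1  ⟶  ISI  (L1)  txn=BusRd  M[L1]=10
step 3: P2: store L1 := 81  ⟶  IIM  (L1)  txn=BusRdX  M[L1]=10
step 4: P2: store L1 := 88  ⟶  IIM  (L1)  txn=∅  M[L1]=10
step 5: P2: load  L0  ⟶  ISS  (L0)  txn=BusRd  M[L0]=50
step 6: P0: store L1 := 51  ⟶  MII  (L1)  txn=BusRdX+Flush  M[L1]=88
step 7: P0: store L1 := 20  ⟶  MII  (L1)  txn=∅  M[L1]=88
step 8: P1: load  L1  ⟶  SSI  (L1)  txn=BusRd+Flush  M[L1]=20
step 9: P1: store L1 := 25  ⟶  IMI  (L1)  txn=BusRdX  M[L1]=20
step 10: P1: load  L2  ⟶  ISI  (L2)  txn=BusRd  M[L2]=50
step 11: P0: load  L2  ⟶  SSI  (L2)  txn=BusRd  M[L2]=50
step 12: P2: store L1 := 79  ⟶  IIM  (L1)  txn=BusRdX+Flush  M[L1]=25
step 13: P1: load  L0  ⟶  ISS  (L0)  txn=∅  M[L0]=50
step 14: P1: store L1 := 65  ⟶  IMI  (L1)  txn=BusRdX+Flush  M[L1]=79
step 15: P0: store L2 := 24  ⟶  MII  (L2)  txn=BusRdX  M[L2]=50

invalidations = 3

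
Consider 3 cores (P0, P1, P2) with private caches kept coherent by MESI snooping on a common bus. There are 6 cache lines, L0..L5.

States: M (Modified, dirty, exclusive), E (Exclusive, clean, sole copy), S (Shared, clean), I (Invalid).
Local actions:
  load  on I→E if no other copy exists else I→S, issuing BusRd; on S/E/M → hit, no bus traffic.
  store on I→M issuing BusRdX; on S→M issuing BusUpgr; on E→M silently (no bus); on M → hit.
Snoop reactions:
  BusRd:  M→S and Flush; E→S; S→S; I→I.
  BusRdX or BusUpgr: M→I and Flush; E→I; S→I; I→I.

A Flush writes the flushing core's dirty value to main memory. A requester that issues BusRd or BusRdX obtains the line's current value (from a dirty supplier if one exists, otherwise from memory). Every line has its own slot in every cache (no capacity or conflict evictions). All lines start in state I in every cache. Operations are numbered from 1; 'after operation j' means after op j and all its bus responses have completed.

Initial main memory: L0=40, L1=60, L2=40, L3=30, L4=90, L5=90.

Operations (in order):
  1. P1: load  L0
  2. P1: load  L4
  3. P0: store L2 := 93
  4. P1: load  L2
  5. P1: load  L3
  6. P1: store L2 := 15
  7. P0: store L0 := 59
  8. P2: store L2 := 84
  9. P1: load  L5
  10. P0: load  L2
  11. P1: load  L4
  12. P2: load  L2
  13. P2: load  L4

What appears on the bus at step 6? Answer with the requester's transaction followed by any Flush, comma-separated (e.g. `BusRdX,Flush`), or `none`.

[1] P1: load  L0 | P0:I, P1:E(40), P2:I | bus: BusRd
[2] P1: load  L4 | P0:I, P1:E(90), P2:I | bus: BusRd
[3] P0: store L2 := 93 | P0:M(93), P1:I, P2:I | bus: BusRdX
[4] P1: load  L2 | P0:S(93), P1:S(93), P2:I | bus: BusRd,Flush
[5] P1: load  L3 | P0:I, P1:E(30), P2:I | bus: BusRd
[6] P1: store L2 := 15 | P0:I, P1:M(15), P2:I | bus: BusUpgr
[7] P0: store L0 := 59 | P0:M(59), P1:I, P2:I | bus: BusRdX
[8] P2: store L2 := 84 | P0:I, P1:I, P2:M(84) | bus: BusRdX,Flush
[9] P1: load  L5 | P0:I, P1:E(90), P2:I | bus: BusRd
[10] P0: load  L2 | P0:S(84), P1:I, P2:S(84) | bus: BusRd,Flush
[11] P1: load  L4 | P0:I, P1:E(90), P2:I | bus: none
[12] P2: load  L2 | P0:S(84), P1:I, P2:S(84) | bus: none
[13] P2: load  L4 | P0:I, P1:S(90), P2:S(90) | bus: BusRd

bus = BusUpgr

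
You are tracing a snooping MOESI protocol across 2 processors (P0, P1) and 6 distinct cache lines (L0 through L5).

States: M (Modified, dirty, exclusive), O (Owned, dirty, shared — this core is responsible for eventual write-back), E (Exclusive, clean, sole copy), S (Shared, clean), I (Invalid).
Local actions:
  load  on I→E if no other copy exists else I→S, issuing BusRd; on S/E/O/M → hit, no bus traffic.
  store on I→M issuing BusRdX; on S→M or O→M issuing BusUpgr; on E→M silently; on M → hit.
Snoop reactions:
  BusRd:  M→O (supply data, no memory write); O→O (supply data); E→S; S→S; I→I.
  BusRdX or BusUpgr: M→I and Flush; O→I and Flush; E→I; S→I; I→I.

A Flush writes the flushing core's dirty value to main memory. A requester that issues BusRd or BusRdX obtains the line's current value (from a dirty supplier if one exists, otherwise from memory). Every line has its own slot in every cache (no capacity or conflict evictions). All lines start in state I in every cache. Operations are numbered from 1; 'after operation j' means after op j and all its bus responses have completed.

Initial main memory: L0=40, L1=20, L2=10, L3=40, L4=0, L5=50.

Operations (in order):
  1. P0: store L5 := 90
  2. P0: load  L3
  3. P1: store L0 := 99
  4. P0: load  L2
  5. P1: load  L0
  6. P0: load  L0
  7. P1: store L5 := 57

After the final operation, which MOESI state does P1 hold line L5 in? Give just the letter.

state = M

step 1: P0: store L5 := 90  ⟶  MI  (L5)  txn=BusRdX  M[L5]=50
step 2: P0: load  L3  ⟶  EI  (L3)  txn=BusRd  M[L3]=40
step 3: P1: store L0 := 99  ⟶  IM  (L0)  txn=BusRdX  M[L0]=40
step 4: P0: load  L2  ⟶  EI  (L2)  txn=BusRd  M[L2]=10
step 5: P1: load  L0  ⟶  IM  (L0)  txn=∅  M[L0]=40
step 6: P0: load  L0  ⟶  SO  (L0)  txn=BusRd  M[L0]=40
step 7: P1: store L5 := 57  ⟶  IM  (L5)  txn=BusRdX+Flush  M[L5]=90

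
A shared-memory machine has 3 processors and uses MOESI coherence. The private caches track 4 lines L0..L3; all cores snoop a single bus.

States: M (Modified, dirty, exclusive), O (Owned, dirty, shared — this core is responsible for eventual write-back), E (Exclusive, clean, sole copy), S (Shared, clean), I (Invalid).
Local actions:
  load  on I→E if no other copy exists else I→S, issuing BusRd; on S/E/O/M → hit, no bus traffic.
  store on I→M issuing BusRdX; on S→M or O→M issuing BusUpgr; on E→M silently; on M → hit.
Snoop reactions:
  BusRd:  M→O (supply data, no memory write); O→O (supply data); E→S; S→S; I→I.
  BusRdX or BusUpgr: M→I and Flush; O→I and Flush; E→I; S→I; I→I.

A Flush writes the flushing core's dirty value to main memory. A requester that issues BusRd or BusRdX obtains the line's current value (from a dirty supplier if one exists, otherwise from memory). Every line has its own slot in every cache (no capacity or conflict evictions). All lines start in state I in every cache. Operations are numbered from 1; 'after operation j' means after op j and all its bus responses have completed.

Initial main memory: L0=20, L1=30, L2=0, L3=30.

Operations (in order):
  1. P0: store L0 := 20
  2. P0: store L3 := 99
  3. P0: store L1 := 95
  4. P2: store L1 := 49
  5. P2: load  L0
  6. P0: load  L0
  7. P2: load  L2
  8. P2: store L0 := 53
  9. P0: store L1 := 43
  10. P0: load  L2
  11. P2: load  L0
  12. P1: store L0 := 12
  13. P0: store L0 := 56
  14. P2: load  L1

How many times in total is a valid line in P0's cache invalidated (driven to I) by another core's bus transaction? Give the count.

invalidations = 2

step 1: P0: store L0 := 20  ⟶  MII  (L0)  txn=BusRdX  M[L0]=20
step 2: P0: store L3 := 99  ⟶  MII  (L3)  txn=BusRdX  M[L3]=30
step 3: P0: store L1 := 95  ⟶  MII  (L1)  txn=BusRdX  M[L1]=30
step 4: P2: store L1 := 49  ⟶  IIM  (L1)  txn=BusRdX+Flush  M[L1]=95
step 5: P2: load  L0  ⟶  OIS  (L0)  txn=BusRd  M[L0]=20
step 6: P0: load  L0  ⟶  OIS  (L0)  txn=∅  M[L0]=20
step 7: P2: load  L2  ⟶  IIE  (L2)  txn=BusRd  M[L2]=0
step 8: P2: store L0 := 53  ⟶  IIM  (L0)  txn=BusUpgr+Flush  M[L0]=20
step 9: P0: store L1 := 43  ⟶  MII  (L1)  txn=BusRdX+Flush  M[L1]=49
step 10: P0: load  L2  ⟶  SIS  (L2)  txn=BusRd  M[L2]=0
step 11: P2: load  L0  ⟶  IIM  (L0)  txn=∅  M[L0]=20
step 12: P1: store L0 := 12  ⟶  IMI  (L0)  txn=BusRdX+Flush  M[L0]=53
step 13: P0: store L0 := 56  ⟶  MII  (L0)  txn=BusRdX+Flush  M[L0]=12
step 14: P2: load  L1  ⟶  OIS  (L1)  txn=BusRd  M[L1]=49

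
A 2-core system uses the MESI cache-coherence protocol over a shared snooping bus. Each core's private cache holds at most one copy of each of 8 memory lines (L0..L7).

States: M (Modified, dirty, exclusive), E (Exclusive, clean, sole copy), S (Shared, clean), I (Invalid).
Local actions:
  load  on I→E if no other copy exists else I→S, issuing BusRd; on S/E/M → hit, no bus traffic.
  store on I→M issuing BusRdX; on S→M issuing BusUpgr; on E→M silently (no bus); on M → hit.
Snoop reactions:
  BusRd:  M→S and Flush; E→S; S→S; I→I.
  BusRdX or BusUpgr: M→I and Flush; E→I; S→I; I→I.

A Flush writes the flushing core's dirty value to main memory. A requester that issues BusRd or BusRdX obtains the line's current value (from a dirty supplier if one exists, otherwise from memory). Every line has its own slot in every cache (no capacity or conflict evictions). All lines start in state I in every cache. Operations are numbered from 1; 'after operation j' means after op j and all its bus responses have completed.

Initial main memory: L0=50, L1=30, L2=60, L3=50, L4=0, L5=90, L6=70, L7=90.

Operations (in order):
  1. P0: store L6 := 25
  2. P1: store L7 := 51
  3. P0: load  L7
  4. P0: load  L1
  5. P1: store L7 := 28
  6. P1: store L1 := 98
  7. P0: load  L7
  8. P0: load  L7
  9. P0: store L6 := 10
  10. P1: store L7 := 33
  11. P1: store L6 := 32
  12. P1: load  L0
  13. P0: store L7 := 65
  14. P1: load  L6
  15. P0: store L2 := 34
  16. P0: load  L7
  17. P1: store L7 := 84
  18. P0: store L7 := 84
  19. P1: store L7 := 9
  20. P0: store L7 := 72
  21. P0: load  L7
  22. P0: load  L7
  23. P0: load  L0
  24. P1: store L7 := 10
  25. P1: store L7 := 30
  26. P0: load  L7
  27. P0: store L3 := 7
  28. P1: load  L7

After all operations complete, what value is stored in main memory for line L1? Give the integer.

memory[L1] = 30

1. P0: store L6 := 25  bus=[BusRdX]  L6: P0=M P1=I  mem[L6]=70
2. P1: store L7 := 51  bus=[BusRdX]  L7: P0=I P1=M  mem[L7]=90
3. P0: load  L7  bus=[BusRd,Flush]  L7: P0=S P1=S  mem[L7]=51
4. P0: load  L1  bus=[BusRd]  L1: P0=E P1=I  mem[L1]=30
5. P1: store L7 := 28  bus=[BusUpgr]  L7: P0=I P1=M  mem[L7]=51
6. P1: store L1 := 98  bus=[BusRdX]  L1: P0=I P1=M  mem[L1]=30
7. P0: load  L7  bus=[BusRd,Flush]  L7: P0=S P1=S  mem[L7]=28
8. P0: load  L7  bus=[-]  L7: P0=S P1=S  mem[L7]=28
9. P0: store L6 := 10  bus=[-]  L6: P0=M P1=I  mem[L6]=70
10. P1: store L7 := 33  bus=[BusUpgr]  L7: P0=I P1=M  mem[L7]=28
11. P1: store L6 := 32  bus=[BusRdX,Flush]  L6: P0=I P1=M  mem[L6]=10
12. P1: load  L0  bus=[BusRd]  L0: P0=I P1=E  mem[L0]=50
13. P0: store L7 := 65  bus=[BusRdX,Flush]  L7: P0=M P1=I  mem[L7]=33
14. P1: load  L6  bus=[-]  L6: P0=I P1=M  mem[L6]=10
15. P0: store L2 := 34  bus=[BusRdX]  L2: P0=M P1=I  mem[L2]=60
16. P0: load  L7  bus=[-]  L7: P0=M P1=I  mem[L7]=33
17. P1: store L7 := 84  bus=[BusRdX,Flush]  L7: P0=I P1=M  mem[L7]=65
18. P0: store L7 := 84  bus=[BusRdX,Flush]  L7: P0=M P1=I  mem[L7]=84
19. P1: store L7 := 9  bus=[BusRdX,Flush]  L7: P0=I P1=M  mem[L7]=84
20. P0: store L7 := 72  bus=[BusRdX,Flush]  L7: P0=M P1=I  mem[L7]=9
21. P0: load  L7  bus=[-]  L7: P0=M P1=I  mem[L7]=9
22. P0: load  L7  bus=[-]  L7: P0=M P1=I  mem[L7]=9
23. P0: load  L0  bus=[BusRd]  L0: P0=S P1=S  mem[L0]=50
24. P1: store L7 := 10  bus=[BusRdX,Flush]  L7: P0=I P1=M  mem[L7]=72
25. P1: store L7 := 30  bus=[-]  L7: P0=I P1=M  mem[L7]=72
26. P0: load  L7  bus=[BusRd,Flush]  L7: P0=S P1=S  mem[L7]=30
27. P0: store L3 := 7  bus=[BusRdX]  L3: P0=M P1=I  mem[L3]=50
28. P1: load  L7  bus=[-]  L7: P0=S P1=S  mem[L7]=30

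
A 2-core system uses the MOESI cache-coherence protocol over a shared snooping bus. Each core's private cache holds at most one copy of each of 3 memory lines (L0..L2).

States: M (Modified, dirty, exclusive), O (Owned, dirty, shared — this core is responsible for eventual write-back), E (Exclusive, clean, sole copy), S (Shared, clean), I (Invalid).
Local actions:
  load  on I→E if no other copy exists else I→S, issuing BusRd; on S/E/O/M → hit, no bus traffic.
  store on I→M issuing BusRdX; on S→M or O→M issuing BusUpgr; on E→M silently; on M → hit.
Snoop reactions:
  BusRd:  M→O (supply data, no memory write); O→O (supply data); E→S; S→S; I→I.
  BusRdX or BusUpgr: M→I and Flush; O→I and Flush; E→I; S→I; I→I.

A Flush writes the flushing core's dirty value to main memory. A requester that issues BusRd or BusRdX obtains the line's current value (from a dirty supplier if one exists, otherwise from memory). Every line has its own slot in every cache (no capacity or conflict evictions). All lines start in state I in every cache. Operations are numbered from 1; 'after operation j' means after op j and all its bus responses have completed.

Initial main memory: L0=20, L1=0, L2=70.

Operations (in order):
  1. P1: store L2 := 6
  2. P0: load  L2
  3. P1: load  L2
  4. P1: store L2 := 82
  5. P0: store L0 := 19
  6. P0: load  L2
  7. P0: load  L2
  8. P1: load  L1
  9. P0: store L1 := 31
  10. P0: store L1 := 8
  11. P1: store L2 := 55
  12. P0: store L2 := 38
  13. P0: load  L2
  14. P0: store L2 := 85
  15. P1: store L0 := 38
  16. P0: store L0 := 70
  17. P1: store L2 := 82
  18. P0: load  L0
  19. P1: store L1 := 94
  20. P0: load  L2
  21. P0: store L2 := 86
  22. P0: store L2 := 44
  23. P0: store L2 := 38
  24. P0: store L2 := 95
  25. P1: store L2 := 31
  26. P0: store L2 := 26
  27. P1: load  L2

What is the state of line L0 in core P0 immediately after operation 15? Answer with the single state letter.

state = I

  op1 P1: store L2 := 6 → I/M on L2; bus BusRdX; mem=70
  op2 P0: load  L2 → S/O on L2; bus BusRd; mem=70
  op3 P1: load  L2 → S/O on L2; bus (none); mem=70
  op4 P1: store L2 := 82 → I/M on L2; bus BusUpgr; mem=70
  op5 P0: store L0 := 19 → M/I on L0; bus BusRdX; mem=20
  op6 P0: load  L2 → S/O on L2; bus BusRd; mem=70
  op7 P0: load  L2 → S/O on L2; bus (none); mem=70
  op8 P1: load  L1 → I/E on L1; bus BusRd; mem=0
  op9 P0: store L1 := 31 → M/I on L1; bus BusRdX; mem=0
  op10 P0: store L1 := 8 → M/I on L1; bus (none); mem=0
  op11 P1: store L2 := 55 → I/M on L2; bus BusUpgr; mem=70
  op12 P0: store L2 := 38 → M/I on L2; bus BusRdX Flush; mem=55
  op13 P0: load  L2 → M/I on L2; bus (none); mem=55
  op14 P0: store L2 := 85 → M/I on L2; bus (none); mem=55
  op15 P1: store L0 := 38 → I/M on L0; bus BusRdX Flush; mem=19
  op16 P0: store L0 := 70 → M/I on L0; bus BusRdX Flush; mem=38
  op17 P1: store L2 := 82 → I/M on L2; bus BusRdX Flush; mem=85
  op18 P0: load  L0 → M/I on L0; bus (none); mem=38
  op19 P1: store L1 := 94 → I/M on L1; bus BusRdX Flush; mem=8
  op20 P0: load  L2 → S/O on L2; bus BusRd; mem=85
  op21 P0: store L2 := 86 → M/I on L2; bus BusUpgr Flush; mem=82
  op22 P0: store L2 := 44 → M/I on L2; bus (none); mem=82
  op23 P0: store L2 := 38 → M/I on L2; bus (none); mem=82
  op24 P0: store L2 := 95 → M/I on L2; bus (none); mem=82
  op25 P1: store L2 := 31 → I/M on L2; bus BusRdX Flush; mem=95
  op26 P0: store L2 := 26 → M/I on L2; bus BusRdX Flush; mem=31
  op27 P1: load  L2 → O/S on L2; bus BusRd; mem=31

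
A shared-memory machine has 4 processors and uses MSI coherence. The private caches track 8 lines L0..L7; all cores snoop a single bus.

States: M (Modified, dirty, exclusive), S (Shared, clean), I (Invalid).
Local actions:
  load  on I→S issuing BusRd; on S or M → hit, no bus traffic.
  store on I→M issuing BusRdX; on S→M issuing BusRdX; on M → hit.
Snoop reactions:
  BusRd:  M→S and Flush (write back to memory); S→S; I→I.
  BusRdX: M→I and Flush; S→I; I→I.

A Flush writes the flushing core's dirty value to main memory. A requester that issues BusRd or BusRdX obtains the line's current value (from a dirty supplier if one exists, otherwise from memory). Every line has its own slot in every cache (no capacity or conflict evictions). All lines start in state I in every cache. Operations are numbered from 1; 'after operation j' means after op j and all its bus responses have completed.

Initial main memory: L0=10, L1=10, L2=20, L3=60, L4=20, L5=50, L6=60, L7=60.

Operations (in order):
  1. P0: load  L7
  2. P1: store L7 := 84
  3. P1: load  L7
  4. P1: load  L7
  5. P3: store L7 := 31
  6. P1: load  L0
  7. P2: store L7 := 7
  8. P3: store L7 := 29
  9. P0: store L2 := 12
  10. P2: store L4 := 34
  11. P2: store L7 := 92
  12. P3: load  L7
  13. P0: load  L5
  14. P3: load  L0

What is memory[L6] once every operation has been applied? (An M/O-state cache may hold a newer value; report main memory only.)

[1] P0: load  L7 | P0:S(60), P1:I, P2:I, P3:I | bus: BusRd
[2] P1: store L7 := 84 | P0:I, P1:M(84), P2:I, P3:I | bus: BusRdX
[3] P1: load  L7 | P0:I, P1:M(84), P2:I, P3:I | bus: none
[4] P1: load  L7 | P0:I, P1:M(84), P2:I, P3:I | bus: none
[5] P3: store L7 := 31 | P0:I, P1:I, P2:I, P3:M(31) | bus: BusRdX,Flush
[6] P1: load  L0 | P0:I, P1:S(10), P2:I, P3:I | bus: BusRd
[7] P2: store L7 := 7 | P0:I, P1:I, P2:M(7), P3:I | bus: BusRdX,Flush
[8] P3: store L7 := 29 | P0:I, P1:I, P2:I, P3:M(29) | bus: BusRdX,Flush
[9] P0: store L2 := 12 | P0:M(12), P1:I, P2:I, P3:I | bus: BusRdX
[10] P2: store L4 := 34 | P0:I, P1:I, P2:M(34), P3:I | bus: BusRdX
[11] P2: store L7 := 92 | P0:I, P1:I, P2:M(92), P3:I | bus: BusRdX,Flush
[12] P3: load  L7 | P0:I, P1:I, P2:S(92), P3:S(92) | bus: BusRd,Flush
[13] P0: load  L5 | P0:S(50), P1:I, P2:I, P3:I | bus: BusRd
[14] P3: load  L0 | P0:I, P1:S(10), P2:I, P3:S(10) | bus: BusRd

memory[L6] = 60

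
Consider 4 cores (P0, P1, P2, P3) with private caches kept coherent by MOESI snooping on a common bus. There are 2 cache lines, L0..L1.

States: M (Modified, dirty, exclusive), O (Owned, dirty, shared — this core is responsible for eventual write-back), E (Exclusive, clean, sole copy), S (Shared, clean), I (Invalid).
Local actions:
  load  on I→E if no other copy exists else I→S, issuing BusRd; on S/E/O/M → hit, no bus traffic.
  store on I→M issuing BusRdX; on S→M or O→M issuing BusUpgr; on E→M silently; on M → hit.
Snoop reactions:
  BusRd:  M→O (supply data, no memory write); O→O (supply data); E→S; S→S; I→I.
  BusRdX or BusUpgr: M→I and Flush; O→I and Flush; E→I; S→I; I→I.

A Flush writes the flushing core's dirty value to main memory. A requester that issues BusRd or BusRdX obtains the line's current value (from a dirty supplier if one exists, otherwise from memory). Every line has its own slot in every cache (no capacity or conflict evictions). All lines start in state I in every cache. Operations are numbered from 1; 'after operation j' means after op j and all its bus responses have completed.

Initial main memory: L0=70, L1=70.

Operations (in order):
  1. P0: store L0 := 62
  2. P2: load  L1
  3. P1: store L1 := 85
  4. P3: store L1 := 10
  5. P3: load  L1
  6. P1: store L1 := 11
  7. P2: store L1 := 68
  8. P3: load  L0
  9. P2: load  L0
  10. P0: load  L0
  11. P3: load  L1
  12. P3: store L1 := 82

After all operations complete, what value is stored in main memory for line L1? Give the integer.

  op1 P0: store L0 := 62 → M/I/I/I on L0; bus BusRdX; mem=70
  op2 P2: load  L1 → I/I/E/I on L1; bus BusRd; mem=70
  op3 P1: store L1 := 85 → I/M/I/I on L1; bus BusRdX; mem=70
  op4 P3: store L1 := 10 → I/I/I/M on L1; bus BusRdX Flush; mem=85
  op5 P3: load  L1 → I/I/I/M on L1; bus (none); mem=85
  op6 P1: store L1 := 11 → I/M/I/I on L1; bus BusRdX Flush; mem=10
  op7 P2: store L1 := 68 → I/I/M/I on L1; bus BusRdX Flush; mem=11
  op8 P3: load  L0 → O/I/I/S on L0; bus BusRd; mem=70
  op9 P2: load  L0 → O/I/S/S on L0; bus BusRd; mem=70
  op10 P0: load  L0 → O/I/S/S on L0; bus (none); mem=70
  op11 P3: load  L1 → I/I/O/S on L1; bus BusRd; mem=11
  op12 P3: store L1 := 82 → I/I/I/M on L1; bus BusUpgr Flush; mem=68

memory[L1] = 68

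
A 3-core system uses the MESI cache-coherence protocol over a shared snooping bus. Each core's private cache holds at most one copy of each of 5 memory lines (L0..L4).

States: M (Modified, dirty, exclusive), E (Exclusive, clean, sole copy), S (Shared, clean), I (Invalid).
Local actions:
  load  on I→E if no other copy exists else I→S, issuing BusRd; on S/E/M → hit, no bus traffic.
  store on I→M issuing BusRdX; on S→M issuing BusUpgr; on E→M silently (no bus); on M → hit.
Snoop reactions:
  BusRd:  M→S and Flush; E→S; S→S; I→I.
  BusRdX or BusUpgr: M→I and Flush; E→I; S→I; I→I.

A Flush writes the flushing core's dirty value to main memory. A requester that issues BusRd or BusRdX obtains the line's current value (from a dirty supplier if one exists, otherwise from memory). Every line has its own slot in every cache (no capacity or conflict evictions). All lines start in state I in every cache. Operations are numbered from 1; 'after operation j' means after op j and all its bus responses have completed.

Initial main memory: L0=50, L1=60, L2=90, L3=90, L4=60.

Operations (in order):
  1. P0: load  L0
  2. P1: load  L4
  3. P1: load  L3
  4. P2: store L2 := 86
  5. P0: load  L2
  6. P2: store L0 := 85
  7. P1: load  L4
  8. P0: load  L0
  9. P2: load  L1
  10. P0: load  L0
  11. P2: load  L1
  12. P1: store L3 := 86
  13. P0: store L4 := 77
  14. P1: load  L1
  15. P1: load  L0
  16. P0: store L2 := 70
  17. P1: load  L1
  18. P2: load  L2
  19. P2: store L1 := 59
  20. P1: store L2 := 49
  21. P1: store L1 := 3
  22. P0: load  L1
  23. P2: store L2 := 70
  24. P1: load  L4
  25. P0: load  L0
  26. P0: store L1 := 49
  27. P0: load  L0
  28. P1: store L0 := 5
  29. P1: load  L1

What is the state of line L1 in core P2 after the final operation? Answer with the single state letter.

  op1 P0: load  L0 → E/I/I on L0; bus BusRd; mem=50
  op2 P1: load  L4 → I/E/I on L4; bus BusRd; mem=60
  op3 P1: load  L3 → I/E/I on L3; bus BusRd; mem=90
  op4 P2: store L2 := 86 → I/I/M on L2; bus BusRdX; mem=90
  op5 P0: load  L2 → S/I/S on L2; bus BusRd Flush; mem=86
  op6 P2: store L0 := 85 → I/I/M on L0; bus BusRdX; mem=50
  op7 P1: load  L4 → I/E/I on L4; bus (none); mem=60
  op8 P0: load  L0 → S/I/S on L0; bus BusRd Flush; mem=85
  op9 P2: load  L1 → I/I/E on L1; bus BusRd; mem=60
  op10 P0: load  L0 → S/I/S on L0; bus (none); mem=85
  op11 P2: load  L1 → I/I/E on L1; bus (none); mem=60
  op12 P1: store L3 := 86 → I/M/I on L3; bus (none); mem=90
  op13 P0: store L4 := 77 → M/I/I on L4; bus BusRdX; mem=60
  op14 P1: load  L1 → I/S/S on L1; bus BusRd; mem=60
  op15 P1: load  L0 → S/S/S on L0; bus BusRd; mem=85
  op16 P0: store L2 := 70 → M/I/I on L2; bus BusUpgr; mem=86
  op17 P1: load  L1 → I/S/S on L1; bus (none); mem=60
  op18 P2: load  L2 → S/I/S on L2; bus BusRd Flush; mem=70
  op19 P2: store L1 := 59 → I/I/M on L1; bus BusUpgr; mem=60
  op20 P1: store L2 := 49 → I/M/I on L2; bus BusRdX; mem=70
  op21 P1: store L1 := 3 → I/M/I on L1; bus BusRdX Flush; mem=59
  op22 P0: load  L1 → S/S/I on L1; bus BusRd Flush; mem=3
  op23 P2: store L2 := 70 → I/I/M on L2; bus BusRdX Flush; mem=49
  op24 P1: load  L4 → S/S/I on L4; bus BusRd Flush; mem=77
  op25 P0: load  L0 → S/S/S on L0; bus (none); mem=85
  op26 P0: store L1 := 49 → M/I/I on L1; bus BusUpgr; mem=3
  op27 P0: load  L0 → S/S/S on L0; bus (none); mem=85
  op28 P1: store L0 := 5 → I/M/I on L0; bus BusUpgr; mem=85
  op29 P1: load  L1 → S/S/I on L1; bus BusRd Flush; mem=49

state = I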